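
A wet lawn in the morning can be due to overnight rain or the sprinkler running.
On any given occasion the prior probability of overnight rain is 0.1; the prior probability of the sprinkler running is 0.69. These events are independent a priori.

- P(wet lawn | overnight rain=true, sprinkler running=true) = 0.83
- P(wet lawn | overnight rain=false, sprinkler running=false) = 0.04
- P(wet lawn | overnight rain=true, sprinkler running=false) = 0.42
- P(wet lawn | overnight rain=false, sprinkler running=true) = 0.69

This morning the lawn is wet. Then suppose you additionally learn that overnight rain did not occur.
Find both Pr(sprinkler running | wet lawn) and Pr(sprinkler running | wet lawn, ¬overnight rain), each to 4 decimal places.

Pr(sprinkler running | wet lawn) ≈ 0.9526; Pr(sprinkler running | wet lawn, ¬overnight rain) ≈ 0.9746

P(wet lawn) = 0.04·0.9·0.31 + 0.69·0.9·0.69 + 0.42·0.1·0.31 + 0.83·0.1·0.69 = 0.011160 + 0.428490 + 0.013020 + 0.057270 = 0.509940
The sprinkler running-present share is 0.428490 + 0.057270 = 0.485760.
Hence the posterior is 0.485760/0.509940 ≈ 0.9526.

Now condition on the additional information:
For the numerator, keep only sprinkler running=true terms: 0.69·0.69 = 0.476100
Denominator P(wet lawn | ¬overnight rain): 0.04·0.31 + 0.69·0.69 = 0.488500
Posterior = 0.476100 / 0.488500 ≈ 0.9746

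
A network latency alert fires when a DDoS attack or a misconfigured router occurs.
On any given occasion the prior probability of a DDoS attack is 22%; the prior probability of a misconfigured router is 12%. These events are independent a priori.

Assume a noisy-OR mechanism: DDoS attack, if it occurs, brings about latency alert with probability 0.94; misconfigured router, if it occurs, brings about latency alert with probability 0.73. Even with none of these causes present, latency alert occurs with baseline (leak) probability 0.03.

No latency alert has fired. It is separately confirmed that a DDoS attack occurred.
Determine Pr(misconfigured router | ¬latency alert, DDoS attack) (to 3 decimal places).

Under noisy-OR, P(latency alert | causes) = 1 − (1−0.03)·∏(1−qᵢ) over the active causes.
Sum P(¬latency alert|·) weighted by the priors over both values of misconfigured router:
  P(¬latency alert | DDoS attack) = 0.0582·0.88 + 0.015714·0.12
        = 0.051216 + 0.001886 = 0.053102
The terms with misconfigured router present sum to 0.001886, so
  P(misconfigured router | ¬latency alert, DDoS attack) = 0.001886 / 0.053102 ≈ 0.036

Pr(misconfigured router | ¬latency alert, DDoS attack) ≈ 0.036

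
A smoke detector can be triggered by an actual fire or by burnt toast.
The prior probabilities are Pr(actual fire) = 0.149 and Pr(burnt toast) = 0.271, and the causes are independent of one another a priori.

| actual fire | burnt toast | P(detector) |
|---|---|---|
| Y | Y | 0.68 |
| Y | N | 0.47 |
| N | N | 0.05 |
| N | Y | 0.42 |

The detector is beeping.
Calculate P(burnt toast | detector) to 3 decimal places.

Numerator (weight on configurations with burnt toast): 0.096861 + 0.027458 = 0.124319
Normalizer over all consistent configurations: 0.05*0.851*0.729 + 0.42*0.851*0.271 + 0.47*0.149*0.729 + 0.68*0.149*0.271 = 0.206390
Posterior = 0.124319 / 0.206390 ≈ 0.602

P(burnt toast | detector) ≈ 0.602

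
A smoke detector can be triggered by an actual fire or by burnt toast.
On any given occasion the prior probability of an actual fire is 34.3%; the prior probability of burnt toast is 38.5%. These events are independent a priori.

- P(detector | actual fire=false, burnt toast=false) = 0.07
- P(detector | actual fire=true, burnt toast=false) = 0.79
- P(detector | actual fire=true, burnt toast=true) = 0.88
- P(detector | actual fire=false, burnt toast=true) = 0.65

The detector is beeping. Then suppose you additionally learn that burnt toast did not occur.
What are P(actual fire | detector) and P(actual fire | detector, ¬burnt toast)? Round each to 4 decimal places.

Numerator (weight on configurations with actual fire): 0.166647 + 0.116208 = 0.282855
Normalizer over all consistent configurations: 0.07*0.657*0.615 + 0.65*0.657*0.385 + 0.79*0.343*0.615 + 0.88*0.343*0.385 = 0.475553
Posterior = 0.282855 / 0.475553 ≈ 0.5948

Now also conditioning on burnt toast≠true:
Sum P(detector|·) weighted by the priors over both values of actual fire:
  P(detector | ¬burnt toast) = 0.07·0.657 + 0.79·0.343
        = 0.045990 + 0.270970 = 0.316960
Keeping only the actual fire-present terms gives 0.270970, so
  P(actual fire | detector, ¬burnt toast) = 0.270970 / 0.316960 ≈ 0.8549
With burnt toast excluded, actual fire must carry more of the explanatory weight for the detector.

P(actual fire | detector) ≈ 0.5948; P(actual fire | detector, ¬burnt toast) ≈ 0.8549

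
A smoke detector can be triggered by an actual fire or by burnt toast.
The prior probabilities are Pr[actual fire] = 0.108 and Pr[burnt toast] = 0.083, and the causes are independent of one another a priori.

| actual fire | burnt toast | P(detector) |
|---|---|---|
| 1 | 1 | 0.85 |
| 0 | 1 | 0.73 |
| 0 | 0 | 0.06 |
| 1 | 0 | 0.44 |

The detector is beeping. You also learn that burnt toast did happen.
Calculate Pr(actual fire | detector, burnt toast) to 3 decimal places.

Pr(actual fire | detector, burnt toast) ≈ 0.124

Numerator (weight on configurations with actual fire): 0.85·0.108 = 0.091800
The normalizing constant is 0.73·0.892 + 0.85·0.108 = 0.742960
P(actual fire | detector, burnt toast) = 0.091800/0.742960 ≈ 0.124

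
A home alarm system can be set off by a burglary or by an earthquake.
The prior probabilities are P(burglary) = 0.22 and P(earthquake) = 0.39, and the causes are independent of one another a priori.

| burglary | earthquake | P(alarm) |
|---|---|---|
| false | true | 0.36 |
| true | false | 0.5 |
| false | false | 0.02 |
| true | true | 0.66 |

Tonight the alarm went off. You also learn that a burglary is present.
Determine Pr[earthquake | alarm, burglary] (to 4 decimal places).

Numerator (weight on configurations with earthquake): 0.66·0.39 = 0.257400
Denominator P(alarm | burglary): 0.5·0.61 + 0.66·0.39 = 0.562400
P(earthquake | alarm, burglary) = 0.257400/0.562400 ≈ 0.4577

Pr[earthquake | alarm, burglary] ≈ 0.4577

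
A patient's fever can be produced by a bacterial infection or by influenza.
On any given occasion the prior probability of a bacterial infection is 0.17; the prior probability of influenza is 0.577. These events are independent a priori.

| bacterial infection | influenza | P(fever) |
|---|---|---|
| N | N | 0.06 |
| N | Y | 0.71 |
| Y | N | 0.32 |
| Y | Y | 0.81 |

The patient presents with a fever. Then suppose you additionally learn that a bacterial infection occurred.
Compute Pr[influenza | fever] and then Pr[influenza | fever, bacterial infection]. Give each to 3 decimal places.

Pr[influenza | fever] ≈ 0.905; Pr[influenza | fever, bacterial infection] ≈ 0.775

By total probability over the 4 (bacterial infection, influenza) configurations:
  P(fever) = 0.06*0.83*0.423 + 0.71*0.83*0.577 + 0.32*0.17*0.423 + 0.81*0.17*0.577
        = 0.021065 + 0.340026 + 0.023011 + 0.079453 = 0.463555
Configurations with influenza contribute 0.419479, so
  P(influenza | fever) = 0.419479 / 0.463555 ≈ 0.905

Now also conditioning on bacterial infection=true:
P(fever | bacterial infection) = 0.32×0.423 + 0.81×0.577 = 0.135360 + 0.467370 = 0.602730
The influenza-present share is 0.81×0.577 = 0.467370.
Hence the posterior is 0.467370/0.602730 ≈ 0.775.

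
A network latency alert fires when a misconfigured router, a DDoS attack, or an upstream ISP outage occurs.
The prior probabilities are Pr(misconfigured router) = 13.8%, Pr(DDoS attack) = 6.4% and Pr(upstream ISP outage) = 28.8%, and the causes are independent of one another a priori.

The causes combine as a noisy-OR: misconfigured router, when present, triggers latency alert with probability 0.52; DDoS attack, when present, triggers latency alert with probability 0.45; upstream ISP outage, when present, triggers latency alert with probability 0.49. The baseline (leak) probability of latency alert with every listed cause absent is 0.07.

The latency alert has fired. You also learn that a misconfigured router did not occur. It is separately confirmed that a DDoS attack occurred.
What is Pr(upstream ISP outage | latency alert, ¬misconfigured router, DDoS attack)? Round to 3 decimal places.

Under noisy-OR, P(latency alert | causes) = 1 − (1−0.07)·∏(1−qᵢ) over the active causes.
P(latency alert | ¬misconfigured router, DDoS attack) = 0.4885×0.712 + 0.739135×0.288 = 0.347812 + 0.212871 = 0.560683
Of this, 0.212871 comes from 0.739135×0.288 (the upstream ISP outage=true cases).
Hence the posterior is 0.212871/0.560683 ≈ 0.380.

Pr(upstream ISP outage | latency alert, ¬misconfigured router, DDoS attack) ≈ 0.380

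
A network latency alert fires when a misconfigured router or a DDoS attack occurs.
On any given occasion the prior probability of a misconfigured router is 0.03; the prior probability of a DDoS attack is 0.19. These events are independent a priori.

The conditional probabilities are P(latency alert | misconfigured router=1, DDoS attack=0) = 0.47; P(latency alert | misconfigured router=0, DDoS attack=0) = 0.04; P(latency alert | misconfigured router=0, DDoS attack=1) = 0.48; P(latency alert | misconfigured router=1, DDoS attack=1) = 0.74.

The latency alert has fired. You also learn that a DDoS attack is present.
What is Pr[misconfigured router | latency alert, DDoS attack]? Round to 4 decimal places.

Pr[misconfigured router | latency alert, DDoS attack] ≈ 0.0455

P(latency alert | DDoS attack) = 0.48×0.97 + 0.74×0.03 = 0.465600 + 0.022200 = 0.487800
Of this, 0.022200 comes from 0.74×0.03 (the misconfigured router=true cases).
P(misconfigured router | latency alert, DDoS attack) = 0.022200 / 0.487800 ≈ 0.0455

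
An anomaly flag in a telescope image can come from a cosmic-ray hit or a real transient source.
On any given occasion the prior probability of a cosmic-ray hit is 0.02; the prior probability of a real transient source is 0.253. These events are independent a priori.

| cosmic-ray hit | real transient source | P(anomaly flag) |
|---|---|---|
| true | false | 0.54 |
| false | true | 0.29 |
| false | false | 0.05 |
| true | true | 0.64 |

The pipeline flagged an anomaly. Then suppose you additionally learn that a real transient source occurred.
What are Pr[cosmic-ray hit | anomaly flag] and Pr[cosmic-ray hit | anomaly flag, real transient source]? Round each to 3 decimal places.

Pr[cosmic-ray hit | anomaly flag] ≈ 0.094; Pr[cosmic-ray hit | anomaly flag, real transient source] ≈ 0.043

P(anomaly flag) = 0.05×0.98×0.747 + 0.29×0.98×0.253 + 0.54×0.02×0.747 + 0.64×0.02×0.253 = 0.036603 + 0.071903 + 0.008068 + 0.003238 = 0.119812
The cosmic-ray hit-present share is 0.008068 + 0.003238 = 0.011306.
Hence the posterior is 0.011306/0.119812 ≈ 0.094.

With the extra evidence:
For the numerator, keep only cosmic-ray hit=true terms: 0.64×0.02 = 0.012800
Denominator P(anomaly flag | real transient source): 0.29×0.98 + 0.64×0.02 = 0.297000
P(cosmic-ray hit | anomaly flag, real transient source) = 0.012800/0.297000 ≈ 0.043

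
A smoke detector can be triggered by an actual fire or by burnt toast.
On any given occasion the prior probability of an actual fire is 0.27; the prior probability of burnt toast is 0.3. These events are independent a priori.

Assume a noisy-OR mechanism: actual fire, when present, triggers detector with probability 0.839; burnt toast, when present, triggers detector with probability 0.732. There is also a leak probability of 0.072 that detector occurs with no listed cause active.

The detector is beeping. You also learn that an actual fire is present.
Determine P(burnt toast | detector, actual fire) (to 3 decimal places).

Under noisy-OR, P(detector | causes) = 1 − (1−0.072)·∏(1−qᵢ) over the active causes.
For the numerator, keep only burnt toast=true terms: 0.959959·0.3 = 0.287988
Normalizer over all consistent configurations: 0.850592·0.7 + 0.959959·0.3 = 0.883402
P(burnt toast | detector, actual fire) = 0.287988/0.883402 ≈ 0.326

P(burnt toast | detector, actual fire) ≈ 0.326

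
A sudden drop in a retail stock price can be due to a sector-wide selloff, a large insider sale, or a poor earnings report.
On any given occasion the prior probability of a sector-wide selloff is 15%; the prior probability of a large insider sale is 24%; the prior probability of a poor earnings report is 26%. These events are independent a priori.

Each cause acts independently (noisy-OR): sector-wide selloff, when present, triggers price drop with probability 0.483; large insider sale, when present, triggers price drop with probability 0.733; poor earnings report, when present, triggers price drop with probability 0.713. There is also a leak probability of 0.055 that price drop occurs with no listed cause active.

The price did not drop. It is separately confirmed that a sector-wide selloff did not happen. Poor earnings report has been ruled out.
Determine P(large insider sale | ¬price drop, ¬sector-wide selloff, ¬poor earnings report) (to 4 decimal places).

Under noisy-OR, P(price drop | causes) = 1 − (1−0.055)·∏(1−qᵢ) over the active causes.
P(¬price drop | ¬sector-wide selloff, ¬poor earnings report) = 0.945*0.76 + 0.252315*0.24 = 0.718200 + 0.060556 = 0.778756
Restricting to configurations with large insider sale present: 0.252315*0.24 = 0.060556.
P(large insider sale | ¬price drop, ¬sector-wide selloff, ¬poor earnings report) = 0.060556 / 0.778756 ≈ 0.0778

P(large insider sale | ¬price drop, ¬sector-wide selloff, ¬poor earnings report) ≈ 0.0778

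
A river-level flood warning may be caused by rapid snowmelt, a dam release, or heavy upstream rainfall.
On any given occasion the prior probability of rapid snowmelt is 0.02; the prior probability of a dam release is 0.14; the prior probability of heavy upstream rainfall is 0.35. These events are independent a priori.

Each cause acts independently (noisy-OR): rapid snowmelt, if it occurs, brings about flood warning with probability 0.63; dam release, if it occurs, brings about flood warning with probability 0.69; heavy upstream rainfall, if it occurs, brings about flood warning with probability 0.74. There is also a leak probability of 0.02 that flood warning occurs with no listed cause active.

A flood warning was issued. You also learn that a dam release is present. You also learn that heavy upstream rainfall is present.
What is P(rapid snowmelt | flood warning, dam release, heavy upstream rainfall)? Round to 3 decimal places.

Under noisy-OR, P(flood warning | causes) = 1 − (1−0.02)·∏(1−qᵢ) over the active causes.
For the numerator, keep only rapid snowmelt=true terms: 0.970774·0.02 = 0.019415
The normalizing constant is 0.921012·0.98 + 0.970774·0.02 = 0.922007
Posterior = 0.019415 / 0.922007 ≈ 0.021

P(rapid snowmelt | flood warning, dam release, heavy upstream rainfall) ≈ 0.021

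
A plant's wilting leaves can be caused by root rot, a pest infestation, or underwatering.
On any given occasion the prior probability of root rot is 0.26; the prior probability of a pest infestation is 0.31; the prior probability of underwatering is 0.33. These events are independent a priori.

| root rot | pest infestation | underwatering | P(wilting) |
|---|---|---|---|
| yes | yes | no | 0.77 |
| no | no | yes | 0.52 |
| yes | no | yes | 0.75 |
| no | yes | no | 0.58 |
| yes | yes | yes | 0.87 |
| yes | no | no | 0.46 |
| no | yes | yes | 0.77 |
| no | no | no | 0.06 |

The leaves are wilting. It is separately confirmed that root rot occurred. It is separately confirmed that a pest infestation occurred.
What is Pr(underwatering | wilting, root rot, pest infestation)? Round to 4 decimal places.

P(wilting | root rot, pest infestation) = 0.77*0.67 + 0.87*0.33 = 0.515900 + 0.287100 = 0.803000
Of this, 0.287100 comes from 0.87*0.33 (the underwatering=true cases).
Hence the posterior is 0.287100/0.803000 ≈ 0.3575.

Pr(underwatering | wilting, root rot, pest infestation) ≈ 0.3575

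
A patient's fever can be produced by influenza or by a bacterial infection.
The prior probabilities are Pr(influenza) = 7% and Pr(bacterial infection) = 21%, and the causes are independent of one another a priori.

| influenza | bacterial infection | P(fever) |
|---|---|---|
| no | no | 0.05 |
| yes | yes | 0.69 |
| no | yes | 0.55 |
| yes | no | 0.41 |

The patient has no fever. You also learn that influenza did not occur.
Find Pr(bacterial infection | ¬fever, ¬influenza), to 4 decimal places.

Pr(bacterial infection | ¬fever, ¬influenza) ≈ 0.1118

By total probability over both values of bacterial infection:
  P(¬fever | ¬influenza) = 0.95×0.79 + 0.45×0.21
        = 0.750500 + 0.094500 = 0.845000
The terms with bacterial infection present sum to 0.094500, so
  P(bacterial infection | ¬fever, ¬influenza) = 0.094500 / 0.845000 ≈ 0.1118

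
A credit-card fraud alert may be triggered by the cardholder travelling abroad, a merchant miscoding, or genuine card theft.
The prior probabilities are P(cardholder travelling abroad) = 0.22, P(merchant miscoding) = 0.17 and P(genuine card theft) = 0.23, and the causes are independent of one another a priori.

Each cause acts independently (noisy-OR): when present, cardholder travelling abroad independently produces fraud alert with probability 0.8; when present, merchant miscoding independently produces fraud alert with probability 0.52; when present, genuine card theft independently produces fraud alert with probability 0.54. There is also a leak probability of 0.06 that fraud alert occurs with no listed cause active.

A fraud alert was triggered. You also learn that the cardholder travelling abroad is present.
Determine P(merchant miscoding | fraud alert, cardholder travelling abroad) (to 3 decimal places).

P(merchant miscoding | fraud alert, cardholder travelling abroad) ≈ 0.184

Under noisy-OR, P(fraud alert | causes) = 1 − (1−0.06)·∏(1−qᵢ) over the active causes.
Enumerate the 4 (merchant miscoding, genuine card theft) configurations and weight by the priors:
  P(fraud alert | cardholder travelling abroad) = 0.812×0.83×0.77 + 0.91352×0.83×0.23 + 0.90976×0.17×0.77 + 0.95849×0.17×0.23
        = 0.518949 + 0.174391 + 0.119088 + 0.037477 = 0.849905
The terms with merchant miscoding present sum to 0.156565, so
  P(merchant miscoding | fraud alert, cardholder travelling abroad) = 0.156565 / 0.849905 ≈ 0.184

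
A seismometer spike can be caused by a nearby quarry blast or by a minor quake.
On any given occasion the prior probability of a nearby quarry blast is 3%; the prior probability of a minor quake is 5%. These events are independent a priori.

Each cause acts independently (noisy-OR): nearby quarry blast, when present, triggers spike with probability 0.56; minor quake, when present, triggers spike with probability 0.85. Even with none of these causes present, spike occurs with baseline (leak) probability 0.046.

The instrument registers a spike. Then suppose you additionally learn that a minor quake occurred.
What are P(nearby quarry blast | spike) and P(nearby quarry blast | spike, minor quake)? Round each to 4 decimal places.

P(nearby quarry blast | spike) ≈ 0.1761; P(nearby quarry blast | spike, minor quake) ≈ 0.0327

Under noisy-OR, P(spike | causes) = 1 − (1−0.046)·∏(1−qᵢ) over the active causes.
Enumerate the 4 (nearby quarry blast, minor quake) configurations and weight by the priors:
  P(spike) = 0.046·0.97·0.95 + 0.8569·0.97·0.05 + 0.58024·0.03·0.95 + 0.937036·0.03·0.05
        = 0.042389 + 0.041560 + 0.016537 + 0.001406 = 0.101892
The terms with nearby quarry blast present sum to 0.017943, so
  P(nearby quarry blast | spike) = 0.017943 / 0.101892 ≈ 0.1761

With the extra evidence:
Enumerate both values of nearby quarry blast and weight by the priors:
  P(spike | minor quake) = 0.8569·0.97 + 0.937036·0.03
        = 0.831193 + 0.028111 = 0.859304
Keeping only the nearby quarry blast-present terms gives 0.028111, so
  P(nearby quarry blast | spike, minor quake) = 0.028111 / 0.859304 ≈ 0.0327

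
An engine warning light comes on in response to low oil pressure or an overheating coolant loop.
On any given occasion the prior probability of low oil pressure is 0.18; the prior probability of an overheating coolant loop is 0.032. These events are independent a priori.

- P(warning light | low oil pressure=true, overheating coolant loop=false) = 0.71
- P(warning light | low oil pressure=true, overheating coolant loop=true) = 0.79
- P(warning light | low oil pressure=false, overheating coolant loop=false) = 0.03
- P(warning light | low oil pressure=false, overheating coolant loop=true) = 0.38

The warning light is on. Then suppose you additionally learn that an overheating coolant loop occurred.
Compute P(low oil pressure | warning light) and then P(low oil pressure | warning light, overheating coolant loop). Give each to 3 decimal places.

By total probability over the 4 (low oil pressure, overheating coolant loop) configurations:
  P(warning light) = 0.03·0.82·0.968 + 0.38·0.82·0.032 + 0.71·0.18·0.968 + 0.79·0.18·0.032
        = 0.023813 + 0.009971 + 0.123710 + 0.004550 = 0.162044
Keeping only the low oil pressure-present terms gives 0.128260, so
  P(low oil pressure | warning light) = 0.128260 / 0.162044 ≈ 0.792

Now also conditioning on overheating coolant loop=true:
P(warning light | overheating coolant loop) = 0.38×0.82 + 0.79×0.18 = 0.311600 + 0.142200 = 0.453800
The low oil pressure-present share is 0.79×0.18 = 0.142200.
Hence the posterior is 0.142200/0.453800 ≈ 0.313.

P(low oil pressure | warning light) ≈ 0.792; P(low oil pressure | warning light, overheating coolant loop) ≈ 0.313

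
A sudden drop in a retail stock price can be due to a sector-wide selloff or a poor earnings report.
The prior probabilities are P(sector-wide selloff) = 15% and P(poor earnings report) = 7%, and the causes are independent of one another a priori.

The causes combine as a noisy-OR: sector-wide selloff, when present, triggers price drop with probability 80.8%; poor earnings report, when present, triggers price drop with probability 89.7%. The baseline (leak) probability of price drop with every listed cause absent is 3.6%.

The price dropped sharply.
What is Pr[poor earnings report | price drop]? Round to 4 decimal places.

Pr[poor earnings report | price drop] ≈ 0.3101

Under noisy-OR, P(price drop | causes) = 1 − (1−0.036)·∏(1−qᵢ) over the active causes.
Weight on poor earnings report=true, given the evidence: 0.053592 + 0.010300 = 0.063892
The normalizing constant is 0.036*0.85*0.93 + 0.900708*0.85*0.07 + 0.814912*0.15*0.93 + 0.980936*0.15*0.07 = 0.206030
P(poor earnings report | price drop) = 0.063892/0.206030 ≈ 0.3101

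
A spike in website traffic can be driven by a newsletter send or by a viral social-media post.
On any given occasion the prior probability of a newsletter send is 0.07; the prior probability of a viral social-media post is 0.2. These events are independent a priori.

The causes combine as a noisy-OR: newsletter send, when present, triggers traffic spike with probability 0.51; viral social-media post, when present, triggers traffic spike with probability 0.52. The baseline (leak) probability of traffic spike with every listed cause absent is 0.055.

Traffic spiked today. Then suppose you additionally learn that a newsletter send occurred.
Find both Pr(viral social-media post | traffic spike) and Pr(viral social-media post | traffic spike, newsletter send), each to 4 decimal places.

Under noisy-OR, P(traffic spike | causes) = 1 − (1−0.055)·∏(1−qᵢ) over the active causes.
Sum P(traffic spike|·) weighted by the priors over the 4 (newsletter send, viral social-media post) configurations:
  P(traffic spike) = 0.055·0.93·0.8 + 0.5464·0.93·0.2 + 0.53695·0.07·0.8 + 0.777736·0.07·0.2
        = 0.040920 + 0.101630 + 0.030069 + 0.010888 = 0.183507
Keeping only the viral social-media post-present terms gives 0.112518, so
  P(viral social-media post | traffic spike) = 0.112518 / 0.183507 ≈ 0.6132

Now also conditioning on newsletter send=true:
P(traffic spike | newsletter send) = 0.53695×0.8 + 0.777736×0.2 = 0.429560 + 0.155547 = 0.585107
Restricting to configurations with viral social-media post present: 0.777736×0.2 = 0.155547.
So P(viral social-media post | traffic spike, newsletter send) = 0.155547/0.585107 ≈ 0.2658.
The drop from 0.6132 to 0.2658 is the explaining-away (discounting) effect.

Pr(viral social-media post | traffic spike) ≈ 0.6132; Pr(viral social-media post | traffic spike, newsletter send) ≈ 0.2658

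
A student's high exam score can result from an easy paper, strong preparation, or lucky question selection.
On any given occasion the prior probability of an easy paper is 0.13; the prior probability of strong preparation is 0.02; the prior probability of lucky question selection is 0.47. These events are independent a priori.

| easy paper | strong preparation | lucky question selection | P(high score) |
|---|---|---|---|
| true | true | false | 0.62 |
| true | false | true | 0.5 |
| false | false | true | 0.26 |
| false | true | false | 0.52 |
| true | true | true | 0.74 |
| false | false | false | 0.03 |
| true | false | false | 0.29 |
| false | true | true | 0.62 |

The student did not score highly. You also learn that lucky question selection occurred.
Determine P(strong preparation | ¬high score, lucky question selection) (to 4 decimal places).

Numerator (weight on configurations with strong preparation): 0.006612 + 0.000676 = 0.007288
Denominator P(¬high score | lucky question selection): 0.74·0.87·0.98 + 0.38·0.87·0.02 + 0.5·0.13·0.98 + 0.26·0.13·0.02 = 0.701912
P(strong preparation | ¬high score, lucky question selection) = 0.007288/0.701912 ≈ 0.0104

P(strong preparation | ¬high score, lucky question selection) ≈ 0.0104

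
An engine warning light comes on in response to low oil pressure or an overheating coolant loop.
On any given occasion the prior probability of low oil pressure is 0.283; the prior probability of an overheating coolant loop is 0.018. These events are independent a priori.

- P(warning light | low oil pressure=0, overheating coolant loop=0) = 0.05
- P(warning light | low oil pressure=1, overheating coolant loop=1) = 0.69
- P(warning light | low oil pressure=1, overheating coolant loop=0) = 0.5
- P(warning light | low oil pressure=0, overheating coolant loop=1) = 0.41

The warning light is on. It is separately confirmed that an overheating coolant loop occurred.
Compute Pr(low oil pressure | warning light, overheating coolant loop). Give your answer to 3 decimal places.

Enumerate both values of low oil pressure and weight by the priors:
  P(warning light | overheating coolant loop) = 0.41·0.717 + 0.69·0.283
        = 0.293970 + 0.195270 = 0.489240
Keeping only the low oil pressure-present terms gives 0.195270, so
  P(low oil pressure | warning light, overheating coolant loop) = 0.195270 / 0.489240 ≈ 0.399

Pr(low oil pressure | warning light, overheating coolant loop) ≈ 0.399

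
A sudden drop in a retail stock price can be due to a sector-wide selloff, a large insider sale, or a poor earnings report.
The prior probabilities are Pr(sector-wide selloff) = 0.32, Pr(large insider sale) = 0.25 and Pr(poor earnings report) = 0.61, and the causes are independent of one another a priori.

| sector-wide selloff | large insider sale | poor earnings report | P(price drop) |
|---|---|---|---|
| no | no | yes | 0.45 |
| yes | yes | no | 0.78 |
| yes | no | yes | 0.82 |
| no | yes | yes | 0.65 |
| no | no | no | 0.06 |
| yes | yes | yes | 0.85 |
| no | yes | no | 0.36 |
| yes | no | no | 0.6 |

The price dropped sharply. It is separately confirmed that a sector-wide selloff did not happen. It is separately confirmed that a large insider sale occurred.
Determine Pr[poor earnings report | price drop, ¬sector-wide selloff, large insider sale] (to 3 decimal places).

For the numerator, keep only poor earnings report=true terms: 0.65·0.61 = 0.396500
The normalizing constant is 0.36·0.39 + 0.65·0.61 = 0.536900
P(poor earnings report | price drop, ¬sector-wide selloff, large insider sale) = 0.396500/0.536900 ≈ 0.738

Pr[poor earnings report | price drop, ¬sector-wide selloff, large insider sale] ≈ 0.738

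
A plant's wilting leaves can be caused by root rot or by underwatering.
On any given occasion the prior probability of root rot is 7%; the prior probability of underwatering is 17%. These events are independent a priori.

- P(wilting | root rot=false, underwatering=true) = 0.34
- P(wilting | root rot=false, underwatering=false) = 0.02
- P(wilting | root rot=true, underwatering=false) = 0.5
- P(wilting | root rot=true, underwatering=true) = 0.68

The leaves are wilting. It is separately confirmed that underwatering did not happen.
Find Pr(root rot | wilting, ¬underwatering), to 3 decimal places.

P(wilting | ¬underwatering) = 0.02×0.93 + 0.5×0.07 = 0.018600 + 0.035000 = 0.053600
Restricting to configurations with root rot present: 0.5×0.07 = 0.035000.
P(root rot | wilting, ¬underwatering) = 0.035000 / 0.053600 ≈ 0.653

Pr(root rot | wilting, ¬underwatering) ≈ 0.653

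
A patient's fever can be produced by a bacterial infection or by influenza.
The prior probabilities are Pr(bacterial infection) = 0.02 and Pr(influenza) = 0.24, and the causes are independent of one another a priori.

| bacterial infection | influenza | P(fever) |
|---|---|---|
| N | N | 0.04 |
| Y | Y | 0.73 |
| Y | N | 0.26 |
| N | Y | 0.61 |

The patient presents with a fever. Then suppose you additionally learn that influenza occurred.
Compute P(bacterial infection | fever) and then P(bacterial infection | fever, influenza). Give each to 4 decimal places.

P(bacterial infection | fever) ≈ 0.0413; P(bacterial infection | fever, influenza) ≈ 0.0238

By total probability over the 4 (bacterial infection, influenza) configurations:
  P(fever) = 0.04×0.98×0.76 + 0.61×0.98×0.24 + 0.26×0.02×0.76 + 0.73×0.02×0.24
        = 0.029792 + 0.143472 + 0.003952 + 0.003504 = 0.180720
Configurations with bacterial infection contribute 0.007456, so
  P(bacterial infection | fever) = 0.007456 / 0.180720 ≈ 0.0413

With the extra evidence:
P(fever | influenza) = 0.61·0.98 + 0.73·0.02 = 0.597800 + 0.014600 = 0.612400
Restricting to configurations with bacterial infection present: 0.73·0.02 = 0.014600.
So P(bacterial infection | fever, influenza) = 0.014600/0.612400 ≈ 0.0238.
Conditioning on influenza lowers the posterior on bacterial infection: the classic explaining-away effect in a common-effect structure.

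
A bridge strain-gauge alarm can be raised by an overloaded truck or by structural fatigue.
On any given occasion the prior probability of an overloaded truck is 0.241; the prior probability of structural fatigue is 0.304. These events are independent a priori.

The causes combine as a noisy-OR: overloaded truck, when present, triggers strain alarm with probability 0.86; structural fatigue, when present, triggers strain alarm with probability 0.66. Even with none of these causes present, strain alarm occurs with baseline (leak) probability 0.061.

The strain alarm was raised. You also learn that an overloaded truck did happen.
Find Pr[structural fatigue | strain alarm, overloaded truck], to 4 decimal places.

Under noisy-OR, P(strain alarm | causes) = 1 − (1−0.061)·∏(1−qᵢ) over the active causes.
P(strain alarm | overloaded truck) = 0.86854·0.696 + 0.955304·0.304 = 0.604504 + 0.290412 = 0.894916
The structural fatigue-present share is 0.955304·0.304 = 0.290412.
Hence the posterior is 0.290412/0.894916 ≈ 0.3245.

Pr[structural fatigue | strain alarm, overloaded truck] ≈ 0.3245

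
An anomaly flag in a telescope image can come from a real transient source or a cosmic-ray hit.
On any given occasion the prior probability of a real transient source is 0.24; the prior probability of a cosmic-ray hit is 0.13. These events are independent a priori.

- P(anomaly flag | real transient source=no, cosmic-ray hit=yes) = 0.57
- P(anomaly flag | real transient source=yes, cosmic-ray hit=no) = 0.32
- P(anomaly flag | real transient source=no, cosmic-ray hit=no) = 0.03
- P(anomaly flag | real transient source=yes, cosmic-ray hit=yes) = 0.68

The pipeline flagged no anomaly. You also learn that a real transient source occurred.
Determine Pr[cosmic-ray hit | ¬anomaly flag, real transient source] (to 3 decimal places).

Pr[cosmic-ray hit | ¬anomaly flag, real transient source] ≈ 0.066

By total probability over both values of cosmic-ray hit:
  P(¬anomaly flag | real transient source) = 0.68*0.87 + 0.32*0.13
        = 0.591600 + 0.041600 = 0.633200
The terms with cosmic-ray hit present sum to 0.041600, so
  P(cosmic-ray hit | ¬anomaly flag, real transient source) = 0.041600 / 0.633200 ≈ 0.066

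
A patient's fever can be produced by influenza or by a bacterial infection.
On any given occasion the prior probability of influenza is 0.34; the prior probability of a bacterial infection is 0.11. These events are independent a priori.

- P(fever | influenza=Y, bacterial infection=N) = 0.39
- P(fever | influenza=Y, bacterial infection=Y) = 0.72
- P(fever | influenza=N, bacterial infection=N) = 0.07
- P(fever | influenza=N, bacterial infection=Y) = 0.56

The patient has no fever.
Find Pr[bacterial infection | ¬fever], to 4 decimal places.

Pr[bacterial infection | ¬fever] ≈ 0.0549

Sum P(¬fever|·) weighted by the priors over the 4 (influenza, bacterial infection) configurations:
  P(¬fever) = 0.93×0.66×0.89 + 0.44×0.66×0.11 + 0.61×0.34×0.89 + 0.28×0.34×0.11
        = 0.546282 + 0.031944 + 0.184586 + 0.010472 = 0.773284
Keeping only the bacterial infection-present terms gives 0.042416, so
  P(bacterial infection | ¬fever) = 0.042416 / 0.773284 ≈ 0.0549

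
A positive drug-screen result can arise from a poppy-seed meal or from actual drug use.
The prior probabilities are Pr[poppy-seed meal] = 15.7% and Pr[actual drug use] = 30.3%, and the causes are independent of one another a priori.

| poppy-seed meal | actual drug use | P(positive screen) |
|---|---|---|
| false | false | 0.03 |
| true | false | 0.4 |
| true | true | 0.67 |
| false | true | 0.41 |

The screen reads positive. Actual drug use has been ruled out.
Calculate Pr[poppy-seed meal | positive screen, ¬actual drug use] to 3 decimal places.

Numerator (weight on configurations with poppy-seed meal): 0.4×0.157 = 0.062800
Denominator P(positive screen | ¬actual drug use): 0.03×0.843 + 0.4×0.157 = 0.088090
Posterior = 0.062800 / 0.088090 ≈ 0.713

Pr[poppy-seed meal | positive screen, ¬actual drug use] ≈ 0.713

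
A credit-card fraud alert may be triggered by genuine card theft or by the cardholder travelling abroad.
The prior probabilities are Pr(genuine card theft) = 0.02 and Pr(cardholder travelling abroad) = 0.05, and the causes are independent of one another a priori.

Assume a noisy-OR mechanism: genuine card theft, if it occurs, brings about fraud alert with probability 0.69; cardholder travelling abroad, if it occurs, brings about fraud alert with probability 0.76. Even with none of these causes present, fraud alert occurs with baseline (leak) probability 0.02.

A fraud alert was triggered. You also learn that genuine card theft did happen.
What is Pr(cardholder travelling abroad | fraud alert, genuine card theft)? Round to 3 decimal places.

Under noisy-OR, P(fraud alert | causes) = 1 − (1−0.02)·∏(1−qᵢ) over the active causes.
Weight on cardholder travelling abroad=true, given the evidence: 0.927088*0.05 = 0.046354
Denominator P(fraud alert | genuine card theft): 0.6962*0.95 + 0.927088*0.05 = 0.707744
P(cardholder travelling abroad | fraud alert, genuine card theft) = 0.046354/0.707744 ≈ 0.065

Pr(cardholder travelling abroad | fraud alert, genuine card theft) ≈ 0.065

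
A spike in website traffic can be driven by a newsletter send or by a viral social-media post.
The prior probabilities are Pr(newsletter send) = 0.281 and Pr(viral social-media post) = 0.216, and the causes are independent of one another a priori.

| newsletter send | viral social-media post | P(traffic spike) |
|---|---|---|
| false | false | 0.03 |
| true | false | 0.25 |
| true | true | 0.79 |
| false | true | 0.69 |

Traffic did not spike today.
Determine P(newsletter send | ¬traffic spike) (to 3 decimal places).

P(newsletter send | ¬traffic spike) ≈ 0.230

Sum P(¬traffic spike|·) weighted by the priors over the 4 (newsletter send, viral social-media post) configurations:
  P(¬traffic spike) = 0.97×0.719×0.784 + 0.31×0.719×0.216 + 0.75×0.281×0.784 + 0.21×0.281×0.216
        = 0.546785 + 0.048144 + 0.165228 + 0.012746 = 0.772903
The terms with newsletter send present sum to 0.177974, so
  P(newsletter send | ¬traffic spike) = 0.177974 / 0.772903 ≈ 0.230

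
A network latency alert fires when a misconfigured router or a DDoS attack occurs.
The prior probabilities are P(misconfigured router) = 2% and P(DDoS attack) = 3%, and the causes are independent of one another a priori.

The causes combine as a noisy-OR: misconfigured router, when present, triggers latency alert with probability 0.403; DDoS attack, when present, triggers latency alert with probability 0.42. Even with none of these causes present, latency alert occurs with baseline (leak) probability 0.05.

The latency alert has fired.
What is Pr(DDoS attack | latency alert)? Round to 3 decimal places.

Under noisy-OR, P(latency alert | causes) = 1 − (1−0.05)·∏(1−qᵢ) over the active causes.
P(latency alert) = 0.05*0.98*0.97 + 0.449*0.98*0.03 + 0.43285*0.02*0.97 + 0.671053*0.02*0.03 = 0.047530 + 0.013201 + 0.008397 + 0.000403 = 0.069531
Of this, 0.013604 comes from 0.013201 + 0.000403 (the DDoS attack=true cases).
P(DDoS attack | latency alert) = 0.013604 / 0.069531 ≈ 0.196

Pr(DDoS attack | latency alert) ≈ 0.196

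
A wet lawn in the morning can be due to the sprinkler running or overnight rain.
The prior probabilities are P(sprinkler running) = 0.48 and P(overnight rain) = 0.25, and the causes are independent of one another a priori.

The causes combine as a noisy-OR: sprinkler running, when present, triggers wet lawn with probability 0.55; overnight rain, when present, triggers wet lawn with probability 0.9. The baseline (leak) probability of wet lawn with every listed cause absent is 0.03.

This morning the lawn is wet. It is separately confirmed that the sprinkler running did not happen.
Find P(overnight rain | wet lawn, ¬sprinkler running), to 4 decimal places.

Under noisy-OR, P(wet lawn | causes) = 1 − (1−0.03)·∏(1−qᵢ) over the active causes.
Sum P(wet lawn|·) weighted by the priors over both values of overnight rain:
  P(wet lawn | ¬sprinkler running) = 0.03·0.75 + 0.903·0.25
        = 0.022500 + 0.225750 = 0.248250
Configurations with overnight rain contribute 0.225750, so
  P(overnight rain | wet lawn, ¬sprinkler running) = 0.225750 / 0.248250 ≈ 0.9094

P(overnight rain | wet lawn, ¬sprinkler running) ≈ 0.9094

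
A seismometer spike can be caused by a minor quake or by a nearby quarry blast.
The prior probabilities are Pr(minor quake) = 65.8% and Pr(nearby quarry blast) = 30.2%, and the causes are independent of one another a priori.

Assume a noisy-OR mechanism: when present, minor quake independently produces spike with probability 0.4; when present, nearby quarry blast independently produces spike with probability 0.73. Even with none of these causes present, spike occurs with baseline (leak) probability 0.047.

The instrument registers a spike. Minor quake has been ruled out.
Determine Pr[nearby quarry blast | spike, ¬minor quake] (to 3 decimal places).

Pr[nearby quarry blast | spike, ¬minor quake] ≈ 0.872

Under noisy-OR, P(spike | causes) = 1 − (1−0.047)·∏(1−qᵢ) over the active causes.
By total probability over both values of nearby quarry blast:
  P(spike | ¬minor quake) = 0.047·0.698 + 0.74269·0.302
        = 0.032806 + 0.224292 = 0.257098
Keeping only the nearby quarry blast-present terms gives 0.224292, so
  P(nearby quarry blast | spike, ¬minor quake) = 0.224292 / 0.257098 ≈ 0.872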